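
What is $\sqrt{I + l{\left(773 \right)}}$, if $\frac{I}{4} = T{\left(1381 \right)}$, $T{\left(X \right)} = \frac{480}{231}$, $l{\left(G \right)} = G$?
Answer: $\frac{\sqrt{4632397}}{77} \approx 27.952$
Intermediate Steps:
$T{\left(X \right)} = \frac{160}{77}$ ($T{\left(X \right)} = 480 \cdot \frac{1}{231} = \frac{160}{77}$)
$I = \frac{640}{77}$ ($I = 4 \cdot \frac{160}{77} = \frac{640}{77} \approx 8.3117$)
$\sqrt{I + l{\left(773 \right)}} = \sqrt{\frac{640}{77} + 773} = \sqrt{\frac{60161}{77}} = \frac{\sqrt{4632397}}{77}$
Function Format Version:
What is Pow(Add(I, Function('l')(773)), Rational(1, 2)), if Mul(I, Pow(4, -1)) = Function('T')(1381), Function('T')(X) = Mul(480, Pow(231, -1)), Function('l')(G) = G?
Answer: Mul(Rational(1, 77), Pow(4632397, Rational(1, 2))) ≈ 27.952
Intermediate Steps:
Function('T')(X) = Rational(160, 77) (Function('T')(X) = Mul(480, Rational(1, 231)) = Rational(160, 77))
I = Rational(640, 77) (I = Mul(4, Rational(160, 77)) = Rational(640, 77) ≈ 8.3117)
Pow(Add(I, Function('l')(773)), Rational(1, 2)) = Pow(Add(Rational(640, 77), 773), Rational(1, 2)) = Pow(Rational(60161, 77), Rational(1, 2)) = Mul(Rational(1, 77), Pow(4632397, Rational(1, 2)))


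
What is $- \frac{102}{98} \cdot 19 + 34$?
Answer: $\frac{697}{49} \approx 14.224$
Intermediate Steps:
$- \frac{102}{98} \cdot 19 + 34 = \left(-102\right) \frac{1}{98} \cdot 19 + 34 = \left(- \frac{51}{49}\right) 19 + 34 = - \frac{969}{49} + 34 = \frac{697}{49}$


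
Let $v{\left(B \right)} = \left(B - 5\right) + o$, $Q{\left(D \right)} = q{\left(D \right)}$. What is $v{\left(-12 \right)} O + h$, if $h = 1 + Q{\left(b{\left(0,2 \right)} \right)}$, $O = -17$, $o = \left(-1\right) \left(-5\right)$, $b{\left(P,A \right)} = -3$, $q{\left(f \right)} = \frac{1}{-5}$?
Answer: $\frac{1024}{5} \approx 204.8$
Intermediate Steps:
$q{\left(f \right)} = - \frac{1}{5}$
$Q{\left(D \right)} = - \frac{1}{5}$
$o = 5$
$v{\left(B \right)} = B$ ($v{\left(B \right)} = \left(B - 5\right) + 5 = \left(-5 + B\right) + 5 = B$)
$h = \frac{4}{5}$ ($h = 1 - \frac{1}{5} = \frac{4}{5} \approx 0.8$)
$v{\left(-12 \right)} O + h = \left(-12\right) \left(-17\right) + \frac{4}{5} = 204 + \frac{4}{5} = \frac{1024}{5}$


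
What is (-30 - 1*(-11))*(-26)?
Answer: 494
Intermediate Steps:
(-30 - 1*(-11))*(-26) = (-30 + 11)*(-26) = -19*(-26) = 494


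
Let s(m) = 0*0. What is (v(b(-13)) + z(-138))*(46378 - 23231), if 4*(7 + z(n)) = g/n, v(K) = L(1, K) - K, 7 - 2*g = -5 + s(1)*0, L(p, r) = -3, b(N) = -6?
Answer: -8541243/92 ≈ -92840.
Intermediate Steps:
s(m) = 0
g = 6 (g = 7/2 - (-5 + 0*0)/2 = 7/2 - (-5 + 0)/2 = 7/2 - ½*(-5) = 7/2 + 5/2 = 6)
v(K) = -3 - K
z(n) = -7 + 3/(2*n) (z(n) = -7 + (6/n)/4 = -7 + 3/(2*n))
(v(b(-13)) + z(-138))*(46378 - 23231) = ((-3 - 1*(-6)) + (-7 + (3/2)/(-138)))*(46378 - 23231) = ((-3 + 6) + (-7 + (3/2)*(-1/138)))*23147 = (3 + (-7 - 1/92))*23147 = (3 - 645/92)*23147 = -369/92*23147 = -8541243/92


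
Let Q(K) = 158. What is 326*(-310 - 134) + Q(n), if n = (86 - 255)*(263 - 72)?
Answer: -144586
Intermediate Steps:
n = -32279 (n = -169*191 = -32279)
326*(-310 - 134) + Q(n) = 326*(-310 - 134) + 158 = 326*(-444) + 158 = -144744 + 158 = -144586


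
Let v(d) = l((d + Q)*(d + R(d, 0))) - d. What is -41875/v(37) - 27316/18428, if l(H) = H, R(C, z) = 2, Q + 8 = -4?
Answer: -2974981/64498 ≈ -46.125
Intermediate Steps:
Q = -12 (Q = -8 - 4 = -12)
v(d) = -d + (-12 + d)*(2 + d) (v(d) = (d - 12)*(d + 2) - d = (-12 + d)*(2 + d) - d = -d + (-12 + d)*(2 + d))
-41875/v(37) - 27316/18428 = -41875/(-24 + 37² - 11*37) - 27316/18428 = -41875/(-24 + 1369 - 407) - 27316*1/18428 = -41875/938 - 6829/4607 = -41875*1/938 - 6829/4607 = -625/14 - 6829/4607 = -2974981/64498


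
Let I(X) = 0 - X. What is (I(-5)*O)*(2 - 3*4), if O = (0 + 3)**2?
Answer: -450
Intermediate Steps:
I(X) = -X
O = 9 (O = 3**2 = 9)
(I(-5)*O)*(2 - 3*4) = (-1*(-5)*9)*(2 - 3*4) = (5*9)*(2 - 12) = 45*(-10) = -450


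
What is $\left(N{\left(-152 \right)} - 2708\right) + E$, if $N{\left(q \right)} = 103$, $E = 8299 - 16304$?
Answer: $-10610$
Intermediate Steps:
$E = -8005$
$\left(N{\left(-152 \right)} - 2708\right) + E = \left(103 - 2708\right) - 8005 = -2605 - 8005 = -10610$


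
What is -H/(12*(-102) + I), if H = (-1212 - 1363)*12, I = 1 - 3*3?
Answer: -7725/308 ≈ -25.081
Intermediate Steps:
I = -8 (I = 1 - 9 = -8)
H = -30900 (H = -2575*12 = -30900)
-H/(12*(-102) + I) = -(-30900)/(12*(-102) - 8) = -(-30900)/(-1224 - 8) = -(-30900)/(-1232) = -(-30900)*(-1)/1232 = -1*7725/308 = -7725/308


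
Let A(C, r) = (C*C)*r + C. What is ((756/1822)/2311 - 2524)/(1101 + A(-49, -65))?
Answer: 5313829826/326352124173 ≈ 0.016282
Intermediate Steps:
A(C, r) = C + r*C**2 (A(C, r) = C**2*r + C = r*C**2 + C = C + r*C**2)
((756/1822)/2311 - 2524)/(1101 + A(-49, -65)) = ((756/1822)/2311 - 2524)/(1101 - 49*(1 - 49*(-65))) = ((756*(1/1822))*(1/2311) - 2524)/(1101 - 49*(1 + 3185)) = ((378/911)*(1/2311) - 2524)/(1101 - 49*3186) = (378/2105321 - 2524)/(1101 - 156114) = -5313829826/2105321/(-155013) = -5313829826/2105321*(-1/155013) = 5313829826/326352124173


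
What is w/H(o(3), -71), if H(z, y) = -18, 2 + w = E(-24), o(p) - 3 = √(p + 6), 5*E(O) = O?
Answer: 17/45 ≈ 0.37778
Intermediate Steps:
E(O) = O/5
o(p) = 3 + √(6 + p) (o(p) = 3 + √(p + 6) = 3 + √(6 + p))
w = -34/5 (w = -2 + (⅕)*(-24) = -2 - 24/5 = -34/5 ≈ -6.8000)
w/H(o(3), -71) = -34/5/(-18) = -34/5*(-1/18) = 17/45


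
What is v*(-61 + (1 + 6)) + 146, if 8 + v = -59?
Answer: 3764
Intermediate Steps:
v = -67 (v = -8 - 59 = -67)
v*(-61 + (1 + 6)) + 146 = -67*(-61 + (1 + 6)) + 146 = -67*(-61 + 7) + 146 = -67*(-54) + 146 = 3618 + 146 = 3764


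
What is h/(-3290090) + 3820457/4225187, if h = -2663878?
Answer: 11912515033158/6950622748415 ≈ 1.7139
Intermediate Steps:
h/(-3290090) + 3820457/4225187 = -2663878/(-3290090) + 3820457/4225187 = -2663878*(-1/3290090) + 3820457*(1/4225187) = 1331939/1645045 + 3820457/4225187 = 11912515033158/6950622748415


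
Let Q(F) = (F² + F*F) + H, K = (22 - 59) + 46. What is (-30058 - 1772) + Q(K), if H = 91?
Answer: -31577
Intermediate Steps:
K = 9 (K = -37 + 46 = 9)
Q(F) = 91 + 2*F² (Q(F) = (F² + F*F) + 91 = (F² + F²) + 91 = 2*F² + 91 = 91 + 2*F²)
(-30058 - 1772) + Q(K) = (-30058 - 1772) + (91 + 2*9²) = -31830 + (91 + 2*81) = -31830 + (91 + 162) = -31830 + 253 = -31577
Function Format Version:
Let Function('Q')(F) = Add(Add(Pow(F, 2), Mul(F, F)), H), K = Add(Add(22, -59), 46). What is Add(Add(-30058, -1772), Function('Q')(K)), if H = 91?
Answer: -31577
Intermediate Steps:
K = 9 (K = Add(-37, 46) = 9)
Function('Q')(F) = Add(91, Mul(2, Pow(F, 2))) (Function('Q')(F) = Add(Add(Pow(F, 2), Mul(F, F)), 91) = Add(Add(Pow(F, 2), Pow(F, 2)), 91) = Add(Mul(2, Pow(F, 2)), 91) = Add(91, Mul(2, Pow(F, 2))))
Add(Add(-30058, -1772), Function('Q')(K)) = Add(Add(-30058, -1772), Add(91, Mul(2, Pow(9, 2)))) = Add(-31830, Add(91, Mul(2, 81))) = Add(-31830, Add(91, 162)) = Add(-31830, 253) = -31577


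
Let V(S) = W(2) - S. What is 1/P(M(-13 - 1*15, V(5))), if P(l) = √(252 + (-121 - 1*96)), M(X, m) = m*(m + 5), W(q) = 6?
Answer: √35/35 ≈ 0.16903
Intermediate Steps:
V(S) = 6 - S
M(X, m) = m*(5 + m)
P(l) = √35 (P(l) = √(252 + (-121 - 96)) = √(252 - 217) = √35)
1/P(M(-13 - 1*15, V(5))) = 1/(√35) = √35/35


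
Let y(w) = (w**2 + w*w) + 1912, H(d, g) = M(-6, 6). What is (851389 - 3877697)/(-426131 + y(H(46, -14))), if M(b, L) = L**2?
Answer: 3026308/421627 ≈ 7.1777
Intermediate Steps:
H(d, g) = 36 (H(d, g) = 6**2 = 36)
y(w) = 1912 + 2*w**2 (y(w) = (w**2 + w**2) + 1912 = 2*w**2 + 1912 = 1912 + 2*w**2)
(851389 - 3877697)/(-426131 + y(H(46, -14))) = (851389 - 3877697)/(-426131 + (1912 + 2*36**2)) = -3026308/(-426131 + (1912 + 2*1296)) = -3026308/(-426131 + (1912 + 2592)) = -3026308/(-426131 + 4504) = -3026308/(-421627) = -3026308*(-1/421627) = 3026308/421627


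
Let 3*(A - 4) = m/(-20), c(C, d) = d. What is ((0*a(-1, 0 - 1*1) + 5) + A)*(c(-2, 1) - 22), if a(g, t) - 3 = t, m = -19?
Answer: -3913/20 ≈ -195.65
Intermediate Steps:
a(g, t) = 3 + t
A = 259/60 (A = 4 + (-19/(-20))/3 = 4 + (-19*(-1/20))/3 = 4 + (⅓)*(19/20) = 4 + 19/60 = 259/60 ≈ 4.3167)
((0*a(-1, 0 - 1*1) + 5) + A)*(c(-2, 1) - 22) = ((0*(3 + (0 - 1*1)) + 5) + 259/60)*(1 - 22) = ((0*(3 + (0 - 1)) + 5) + 259/60)*(-21) = ((0*(3 - 1) + 5) + 259/60)*(-21) = ((0*2 + 5) + 259/60)*(-21) = ((0 + 5) + 259/60)*(-21) = (5 + 259/60)*(-21) = (559/60)*(-21) = -3913/20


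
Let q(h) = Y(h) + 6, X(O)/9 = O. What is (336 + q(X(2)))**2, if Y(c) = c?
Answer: 129600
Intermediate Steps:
X(O) = 9*O
q(h) = 6 + h (q(h) = h + 6 = 6 + h)
(336 + q(X(2)))**2 = (336 + (6 + 9*2))**2 = (336 + (6 + 18))**2 = (336 + 24)**2 = 360**2 = 129600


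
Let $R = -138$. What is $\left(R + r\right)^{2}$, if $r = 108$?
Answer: $900$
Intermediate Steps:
$\left(R + r\right)^{2} = \left(-138 + 108\right)^{2} = \left(-30\right)^{2} = 900$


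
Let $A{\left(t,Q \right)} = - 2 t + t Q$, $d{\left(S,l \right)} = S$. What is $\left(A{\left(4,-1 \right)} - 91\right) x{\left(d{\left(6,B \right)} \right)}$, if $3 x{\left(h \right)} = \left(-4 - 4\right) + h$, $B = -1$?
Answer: $\frac{206}{3} \approx 68.667$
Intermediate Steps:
$A{\left(t,Q \right)} = - 2 t + Q t$
$x{\left(h \right)} = - \frac{8}{3} + \frac{h}{3}$ ($x{\left(h \right)} = \frac{\left(-4 - 4\right) + h}{3} = \frac{-8 + h}{3} = - \frac{8}{3} + \frac{h}{3}$)
$\left(A{\left(4,-1 \right)} - 91\right) x{\left(d{\left(6,B \right)} \right)} = \left(4 \left(-2 - 1\right) - 91\right) \left(- \frac{8}{3} + \frac{1}{3} \cdot 6\right) = \left(4 \left(-3\right) - 91\right) \left(- \frac{8}{3} + 2\right) = \left(-12 - 91\right) \left(- \frac{2}{3}\right) = \left(-103\right) \left(- \frac{2}{3}\right) = \frac{206}{3}$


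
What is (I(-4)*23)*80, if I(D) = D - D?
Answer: 0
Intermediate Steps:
I(D) = 0
(I(-4)*23)*80 = (0*23)*80 = 0*80 = 0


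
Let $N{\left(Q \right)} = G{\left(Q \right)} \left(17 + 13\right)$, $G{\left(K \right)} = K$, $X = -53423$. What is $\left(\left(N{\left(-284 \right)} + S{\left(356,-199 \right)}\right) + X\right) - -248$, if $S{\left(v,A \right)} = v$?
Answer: $-61339$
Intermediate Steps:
$N{\left(Q \right)} = 30 Q$ ($N{\left(Q \right)} = Q \left(17 + 13\right) = Q 30 = 30 Q$)
$\left(\left(N{\left(-284 \right)} + S{\left(356,-199 \right)}\right) + X\right) - -248 = \left(\left(30 \left(-284\right) + 356\right) - 53423\right) - -248 = \left(\left(-8520 + 356\right) - 53423\right) + 248 = \left(-8164 - 53423\right) + 248 = -61587 + 248 = -61339$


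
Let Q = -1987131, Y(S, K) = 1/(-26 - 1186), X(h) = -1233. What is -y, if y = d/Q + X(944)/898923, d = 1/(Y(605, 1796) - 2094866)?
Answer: 691203508298673607/503924356365926736601 ≈ 0.0013716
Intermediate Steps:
Y(S, K) = -1/1212 (Y(S, K) = 1/(-1212) = -1/1212)
d = -1212/2538977593 (d = 1/(-1/1212 - 2094866) = 1/(-2538977593/1212) = -1212/2538977593 ≈ -4.7736e-7)
y = -691203508298673607/503924356365926736601 (y = -1212/2538977593/(-1987131) - 1233/898923 = -1212/2538977593*(-1/1987131) - 1233*1/898923 = 404/1681760361118561 - 411/299641 = -691203508298673607/503924356365926736601 ≈ -0.0013716)
-y = -1*(-691203508298673607/503924356365926736601) = 691203508298673607/503924356365926736601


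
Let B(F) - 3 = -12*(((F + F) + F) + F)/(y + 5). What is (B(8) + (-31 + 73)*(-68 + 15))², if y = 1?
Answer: 5230369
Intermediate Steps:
B(F) = 3 - 8*F (B(F) = 3 - 12*(((F + F) + F) + F)/(1 + 5) = 3 - 12*2*F/3 = 3 - 8*F)
(B(8) + (-31 + 73)*(-68 + 15))² = ((3 - 8*8) + (-31 + 73)*(-68 + 15))² = ((3 - 64) + 42*(-53))² = (-61 - 2226)² = (-2287)² = 5230369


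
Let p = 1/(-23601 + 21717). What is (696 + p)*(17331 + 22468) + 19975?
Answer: 52224589037/1884 ≈ 2.7720e+7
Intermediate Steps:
p = -1/1884 (p = 1/(-1884) = -1/1884 ≈ -0.00053079)
(696 + p)*(17331 + 22468) + 19975 = (696 - 1/1884)*(17331 + 22468) + 19975 = (1311263/1884)*39799 + 19975 = 52186956137/1884 + 19975 = 52224589037/1884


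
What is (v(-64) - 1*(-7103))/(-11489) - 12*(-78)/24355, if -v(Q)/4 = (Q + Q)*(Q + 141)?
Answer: -1122411381/279814595 ≈ -4.0113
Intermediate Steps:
v(Q) = -8*Q*(141 + Q) (v(Q) = -4*(Q + Q)*(Q + 141) = -4*2*Q*(141 + Q) = -8*Q*(141 + Q))
(v(-64) - 1*(-7103))/(-11489) - 12*(-78)/24355 = (-8*(-64)*(141 - 64) - 1*(-7103))/(-11489) - 12*(-78)/24355 = (-8*(-64)*77 + 7103)*(-1/11489) + 936*(1/24355) = (39424 + 7103)*(-1/11489) + 936/24355 = 46527*(-1/11489) + 936/24355 = -46527/11489 + 936/24355 = -1122411381/279814595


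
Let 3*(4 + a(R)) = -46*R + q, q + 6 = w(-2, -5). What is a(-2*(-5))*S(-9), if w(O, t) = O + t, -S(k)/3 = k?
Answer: -4365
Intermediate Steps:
S(k) = -3*k
q = -13 (q = -6 + (-2 - 5) = -6 - 7 = -13)
a(R) = -25/3 - 46*R/3 (a(R) = -4 + (-46*R - 13)/3 = -4 + (-13 - 46*R)/3 = -4 + (-13/3 - 46*R/3) = -25/3 - 46*R/3)
a(-2*(-5))*S(-9) = (-25/3 - (-92)*(-5)/3)*(-3*(-9)) = (-25/3 - 46/3*10)*27 = (-25/3 - 460/3)*27 = -485/3*27 = -4365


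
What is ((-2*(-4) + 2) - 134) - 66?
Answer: -190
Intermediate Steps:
((-2*(-4) + 2) - 134) - 66 = ((8 + 2) - 134) - 66 = (10 - 134) - 66 = -124 - 66 = -190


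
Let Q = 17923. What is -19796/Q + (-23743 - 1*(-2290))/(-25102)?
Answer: -112417073/449903146 ≈ -0.24987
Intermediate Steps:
-19796/Q + (-23743 - 1*(-2290))/(-25102) = -19796/17923 + (-23743 - 1*(-2290))/(-25102) = -19796*1/17923 + (-23743 + 2290)*(-1/25102) = -19796/17923 - 21453*(-1/25102) = -19796/17923 + 21453/25102 = -112417073/449903146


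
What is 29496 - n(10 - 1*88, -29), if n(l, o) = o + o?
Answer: 29554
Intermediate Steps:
n(l, o) = 2*o
29496 - n(10 - 1*88, -29) = 29496 - 2*(-29) = 29496 - 1*(-58) = 29496 + 58 = 29554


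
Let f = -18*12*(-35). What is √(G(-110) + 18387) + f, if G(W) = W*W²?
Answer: 7560 + I*√1312613 ≈ 7560.0 + 1145.7*I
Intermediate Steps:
G(W) = W³
f = 7560 (f = -216*(-35) = 7560)
√(G(-110) + 18387) + f = √((-110)³ + 18387) + 7560 = √(-1331000 + 18387) + 7560 = √(-1312613) + 7560 = I*√1312613 + 7560 = 7560 + I*√1312613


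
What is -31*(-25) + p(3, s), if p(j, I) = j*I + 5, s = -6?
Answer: 762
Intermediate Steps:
p(j, I) = 5 + I*j (p(j, I) = I*j + 5 = 5 + I*j)
-31*(-25) + p(3, s) = -31*(-25) + (5 - 6*3) = 775 + (5 - 18) = 775 - 13 = 762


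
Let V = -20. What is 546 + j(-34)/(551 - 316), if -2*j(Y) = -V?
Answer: 25660/47 ≈ 545.96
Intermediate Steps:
j(Y) = -10 (j(Y) = -(-1)*(-20)/2 = -1/2*20 = -10)
546 + j(-34)/(551 - 316) = 546 - 10/(551 - 316) = 546 - 10/235 = 546 - 10*1/235 = 546 - 2/47 = 25660/47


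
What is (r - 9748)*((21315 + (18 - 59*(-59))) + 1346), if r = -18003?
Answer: -725966160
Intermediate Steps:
(r - 9748)*((21315 + (18 - 59*(-59))) + 1346) = (-18003 - 9748)*((21315 + (18 - 59*(-59))) + 1346) = -27751*((21315 + (18 + 3481)) + 1346) = -27751*((21315 + 3499) + 1346) = -27751*(24814 + 1346) = -27751*26160 = -725966160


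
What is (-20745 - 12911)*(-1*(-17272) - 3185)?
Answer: -474112072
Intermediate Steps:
(-20745 - 12911)*(-1*(-17272) - 3185) = -33656*(17272 - 3185) = -33656*14087 = -474112072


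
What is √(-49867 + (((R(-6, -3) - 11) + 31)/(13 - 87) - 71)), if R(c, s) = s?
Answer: I*√273461746/74 ≈ 223.47*I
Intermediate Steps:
√(-49867 + (((R(-6, -3) - 11) + 31)/(13 - 87) - 71)) = √(-49867 + (((-3 - 11) + 31)/(13 - 87) - 71)) = √(-49867 + ((-14 + 31)/(-74) - 71)) = √(-49867 + (-1/74*17 - 71)) = √(-49867 + (-17/74 - 71)) = √(-49867 - 5271/74) = √(-3695429/74) = I*√273461746/74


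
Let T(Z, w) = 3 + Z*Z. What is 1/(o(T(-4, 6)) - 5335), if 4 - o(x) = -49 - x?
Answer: -1/5263 ≈ -0.00019001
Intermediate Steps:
T(Z, w) = 3 + Z²
o(x) = 53 + x (o(x) = 4 - (-49 - x) = 4 + (49 + x) = 53 + x)
1/(o(T(-4, 6)) - 5335) = 1/((53 + (3 + (-4)²)) - 5335) = 1/((53 + (3 + 16)) - 5335) = 1/((53 + 19) - 5335) = 1/(72 - 5335) = 1/(-5263) = -1/5263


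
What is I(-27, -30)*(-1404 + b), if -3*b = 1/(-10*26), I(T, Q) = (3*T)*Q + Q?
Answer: -43804760/13 ≈ -3.3696e+6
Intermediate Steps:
I(T, Q) = Q + 3*Q*T (I(T, Q) = 3*Q*T + Q = Q + 3*Q*T)
b = 1/780 (b = -1/(3*((-10*26))) = -⅓/(-260) = -⅓*(-1/260) = 1/780 ≈ 0.0012821)
I(-27, -30)*(-1404 + b) = (-30*(1 + 3*(-27)))*(-1404 + 1/780) = -30*(1 - 81)*(-1095119/780) = -30*(-80)*(-1095119/780) = 2400*(-1095119/780) = -43804760/13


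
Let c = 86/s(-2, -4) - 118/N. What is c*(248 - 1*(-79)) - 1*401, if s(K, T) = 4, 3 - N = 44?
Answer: 620791/82 ≈ 7570.6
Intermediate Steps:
N = -41 (N = 3 - 1*44 = 3 - 44 = -41)
c = 1999/82 (c = 86/4 - 118/(-41) = 86*(1/4) - 118*(-1/41) = 43/2 + 118/41 = 1999/82 ≈ 24.378)
c*(248 - 1*(-79)) - 1*401 = 1999*(248 - 1*(-79))/82 - 1*401 = 1999*(248 + 79)/82 - 401 = (1999/82)*327 - 401 = 653673/82 - 401 = 620791/82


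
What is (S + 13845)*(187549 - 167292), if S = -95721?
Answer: -1658562132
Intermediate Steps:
(S + 13845)*(187549 - 167292) = (-95721 + 13845)*(187549 - 167292) = -81876*20257 = -1658562132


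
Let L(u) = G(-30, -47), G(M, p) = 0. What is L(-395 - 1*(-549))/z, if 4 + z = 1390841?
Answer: 0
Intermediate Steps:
z = 1390837 (z = -4 + 1390841 = 1390837)
L(u) = 0
L(-395 - 1*(-549))/z = 0/1390837 = 0*(1/1390837) = 0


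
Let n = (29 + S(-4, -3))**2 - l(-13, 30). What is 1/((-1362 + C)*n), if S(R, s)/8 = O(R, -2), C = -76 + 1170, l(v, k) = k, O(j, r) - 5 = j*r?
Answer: -1/4732612 ≈ -2.1130e-7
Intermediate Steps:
O(j, r) = 5 + j*r
C = 1094
S(R, s) = 40 - 16*R (S(R, s) = 8*(5 + R*(-2)) = 8*(5 - 2*R) = 40 - 16*R)
n = 17659 (n = (29 + (40 - 16*(-4)))**2 - 1*30 = (29 + (40 + 64))**2 - 30 = (29 + 104)**2 - 30 = 133**2 - 30 = 17689 - 30 = 17659)
1/((-1362 + C)*n) = 1/((-1362 + 1094)*17659) = (1/17659)/(-268) = -1/268*1/17659 = -1/4732612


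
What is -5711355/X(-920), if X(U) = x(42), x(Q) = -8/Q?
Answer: 119938455/4 ≈ 2.9985e+7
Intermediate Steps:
X(U) = -4/21 (X(U) = -8/42 = -8*1/42 = -4/21)
-5711355/X(-920) = -5711355/(-4/21) = -5711355*(-21/4) = 119938455/4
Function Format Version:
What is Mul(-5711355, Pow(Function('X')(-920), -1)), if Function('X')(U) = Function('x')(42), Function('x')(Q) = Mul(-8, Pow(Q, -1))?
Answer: Rational(119938455, 4) ≈ 2.9985e+7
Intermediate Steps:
Function('X')(U) = Rational(-4, 21) (Function('X')(U) = Mul(-8, Pow(42, -1)) = Mul(-8, Rational(1, 42)) = Rational(-4, 21))
Mul(-5711355, Pow(Function('X')(-920), -1)) = Mul(-5711355, Pow(Rational(-4, 21), -1)) = Mul(-5711355, Rational(-21, 4)) = Rational(119938455, 4)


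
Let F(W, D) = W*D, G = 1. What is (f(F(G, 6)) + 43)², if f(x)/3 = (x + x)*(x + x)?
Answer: 225625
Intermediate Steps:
F(W, D) = D*W
f(x) = 12*x² (f(x) = 3*((x + x)*(x + x)) = 3*((2*x)*(2*x)) = 3*(4*x²) = 12*x²)
(f(F(G, 6)) + 43)² = (12*(6*1)² + 43)² = (12*6² + 43)² = (12*36 + 43)² = (432 + 43)² = 475² = 225625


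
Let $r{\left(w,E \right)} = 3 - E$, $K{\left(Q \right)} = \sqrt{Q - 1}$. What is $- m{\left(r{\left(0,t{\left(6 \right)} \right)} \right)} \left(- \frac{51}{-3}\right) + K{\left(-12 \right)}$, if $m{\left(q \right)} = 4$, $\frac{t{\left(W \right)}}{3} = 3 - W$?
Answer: $-68 + i \sqrt{13} \approx -68.0 + 3.6056 i$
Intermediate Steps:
$K{\left(Q \right)} = \sqrt{-1 + Q}$
$t{\left(W \right)} = 9 - 3 W$ ($t{\left(W \right)} = 3 \left(3 - W\right) = 9 - 3 W$)
$- m{\left(r{\left(0,t{\left(6 \right)} \right)} \right)} \left(- \frac{51}{-3}\right) + K{\left(-12 \right)} = \left(-1\right) 4 \left(- \frac{51}{-3}\right) + \sqrt{-1 - 12} = - 4 \left(\left(-51\right) \left(- \frac{1}{3}\right)\right) + \sqrt{-13} = \left(-4\right) 17 + i \sqrt{13} = -68 + i \sqrt{13}$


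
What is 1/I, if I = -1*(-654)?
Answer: 1/654 ≈ 0.0015291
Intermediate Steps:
I = 654
1/I = 1/654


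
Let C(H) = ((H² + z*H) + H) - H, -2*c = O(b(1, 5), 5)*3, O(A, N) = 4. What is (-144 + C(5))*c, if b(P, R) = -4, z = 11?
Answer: 384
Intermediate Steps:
c = -6 (c = -2*3 = -½*12 = -6)
C(H) = H² + 11*H (C(H) = ((H² + 11*H) + H) - H = (H² + 12*H) - H = H² + 11*H)
(-144 + C(5))*c = (-144 + 5*(11 + 5))*(-6) = (-144 + 5*16)*(-6) = (-144 + 80)*(-6) = -64*(-6) = 384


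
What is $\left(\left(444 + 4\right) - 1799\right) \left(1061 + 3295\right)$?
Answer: $-5884956$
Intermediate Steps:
$\left(\left(444 + 4\right) - 1799\right) \left(1061 + 3295\right) = \left(448 - 1799\right) 4356 = \left(-1351\right) 4356 = -5884956$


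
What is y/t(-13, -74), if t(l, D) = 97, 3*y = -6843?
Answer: -2281/97 ≈ -23.515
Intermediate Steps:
y = -2281 (y = (⅓)*(-6843) = -2281)
y/t(-13, -74) = -2281/97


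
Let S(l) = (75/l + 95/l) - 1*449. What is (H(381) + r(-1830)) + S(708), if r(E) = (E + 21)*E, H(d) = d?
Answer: 1171882393/354 ≈ 3.3104e+6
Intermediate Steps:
r(E) = E*(21 + E) (r(E) = (21 + E)*E = E*(21 + E))
S(l) = -449 + 170/l (S(l) = 170/l - 449 = -449 + 170/l)
(H(381) + r(-1830)) + S(708) = (381 - 1830*(21 - 1830)) + (-449 + 170/708) = (381 - 1830*(-1809)) + (-449 + 170*(1/708)) = (381 + 3310470) + (-449 + 85/354) = 3310851 - 158861/354 = 1171882393/354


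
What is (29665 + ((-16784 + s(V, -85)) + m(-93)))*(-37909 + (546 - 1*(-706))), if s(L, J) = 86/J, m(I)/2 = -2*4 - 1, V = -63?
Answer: -40075961733/85 ≈ -4.7148e+8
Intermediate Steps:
m(I) = -18 (m(I) = 2*(-2*4 - 1) = 2*(-8 - 1) = 2*(-9) = -18)
(29665 + ((-16784 + s(V, -85)) + m(-93)))*(-37909 + (546 - 1*(-706))) = (29665 + ((-16784 + 86/(-85)) - 18))*(-37909 + (546 - 1*(-706))) = (29665 + ((-16784 + 86*(-1/85)) - 18))*(-37909 + (546 + 706)) = (29665 + ((-16784 - 86/85) - 18))*(-37909 + 1252) = (29665 + (-1426726/85 - 18))*(-36657) = (29665 - 1428256/85)*(-36657) = (1093269/85)*(-36657) = -40075961733/85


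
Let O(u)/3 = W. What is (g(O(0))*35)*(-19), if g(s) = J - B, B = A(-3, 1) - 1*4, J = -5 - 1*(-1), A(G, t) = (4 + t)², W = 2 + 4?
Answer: 16625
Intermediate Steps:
W = 6
O(u) = 18 (O(u) = 3*6 = 18)
J = -4 (J = -5 + 1 = -4)
B = 21 (B = (4 + 1)² - 1*4 = 5² - 4 = 25 - 4 = 21)
g(s) = -25 (g(s) = -4 - 1*21 = -4 - 21 = -25)
(g(O(0))*35)*(-19) = -25*35*(-19) = -875*(-19) = 16625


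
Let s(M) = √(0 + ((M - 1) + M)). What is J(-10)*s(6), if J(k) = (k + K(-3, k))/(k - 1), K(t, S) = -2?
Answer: 12*√11/11 ≈ 3.6181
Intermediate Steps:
J(k) = (-2 + k)/(-1 + k) (J(k) = (k - 2)/(k - 1) = (-2 + k)/(-1 + k))
s(M) = √(-1 + 2*M) (s(M) = √(0 + ((-1 + M) + M)) = √(0 + (-1 + 2*M)) = √(-1 + 2*M))
J(-10)*s(6) = ((-2 - 10)/(-1 - 10))*√(-1 + 2*6) = (-12/(-11))*√(-1 + 12) = (-1/11*(-12))*√11 = 12*√11/11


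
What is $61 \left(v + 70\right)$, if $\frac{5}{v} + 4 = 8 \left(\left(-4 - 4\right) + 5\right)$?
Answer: $\frac{119255}{28} \approx 4259.1$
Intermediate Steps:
$v = - \frac{5}{28}$ ($v = \frac{5}{-4 + 8 \left(\left(-4 - 4\right) + 5\right)} = \frac{5}{-4 + 8 \left(-8 + 5\right)} = \frac{5}{-4 + 8 \left(-3\right)} = \frac{5}{-4 - 24} = \frac{5}{-28} = 5 \left(- \frac{1}{28}\right) = - \frac{5}{28} \approx -0.17857$)
$61 \left(v + 70\right) = 61 \left(- \frac{5}{28} + 70\right) = 61 \cdot \frac{1955}{28} = \frac{119255}{28}$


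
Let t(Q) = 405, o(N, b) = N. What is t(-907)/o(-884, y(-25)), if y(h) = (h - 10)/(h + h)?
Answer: -405/884 ≈ -0.45814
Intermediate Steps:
y(h) = (-10 + h)/(2*h) (y(h) = (-10 + h)/((2*h)) = (-10 + h)*(1/(2*h)) = (-10 + h)/(2*h))
t(-907)/o(-884, y(-25)) = 405/(-884) = 405*(-1/884) = -405/884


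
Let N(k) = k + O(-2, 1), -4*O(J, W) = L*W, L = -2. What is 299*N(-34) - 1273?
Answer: -22579/2 ≈ -11290.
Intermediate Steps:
O(J, W) = W/2 (O(J, W) = -(-1)*W/2 = W/2)
N(k) = ½ + k (N(k) = k + (½)*1 = k + ½ = ½ + k)
299*N(-34) - 1273 = 299*(½ - 34) - 1273 = 299*(-67/2) - 1273 = -20033/2 - 1273 = -22579/2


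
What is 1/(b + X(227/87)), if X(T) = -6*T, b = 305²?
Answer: 29/2697271 ≈ 1.0752e-5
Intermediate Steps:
b = 93025
1/(b + X(227/87)) = 1/(93025 - 1362/87) = 1/(93025 - 6*227/87) = 1/(93025 - 454/29) = 1/(2697271/29) = 29/2697271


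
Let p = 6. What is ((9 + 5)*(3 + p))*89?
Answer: 11214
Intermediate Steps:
((9 + 5)*(3 + p))*89 = ((9 + 5)*(3 + 6))*89 = (14*9)*89 = 126*89 = 11214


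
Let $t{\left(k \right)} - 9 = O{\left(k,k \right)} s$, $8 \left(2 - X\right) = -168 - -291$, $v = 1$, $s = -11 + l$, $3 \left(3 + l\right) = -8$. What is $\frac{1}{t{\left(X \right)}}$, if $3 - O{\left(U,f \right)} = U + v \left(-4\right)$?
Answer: $- \frac{12}{3967} \approx -0.003025$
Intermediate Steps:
$l = - \frac{17}{3}$ ($l = -3 + \frac{1}{3} \left(-8\right) = -3 - \frac{8}{3} = - \frac{17}{3} \approx -5.6667$)
$s = - \frac{50}{3}$ ($s = -11 - \frac{17}{3} = - \frac{50}{3} \approx -16.667$)
$O{\left(U,f \right)} = 7 - U$ ($O{\left(U,f \right)} = 3 - \left(U + 1 \left(-4\right)\right) = 3 - \left(U - 4\right) = 3 - \left(-4 + U\right) = 7 - U$)
$X = - \frac{107}{8}$ ($X = 2 - \frac{-168 - -291}{8} = 2 - \frac{-168 + 291}{8} = 2 - \frac{123}{8} = - \frac{107}{8} \approx -13.375$)
$t{\left(k \right)} = - \frac{323}{3} + \frac{50 k}{3}$ ($t{\left(k \right)} = 9 + \left(7 - k\right) \left(- \frac{50}{3}\right) = 9 + \left(- \frac{350}{3} + \frac{50 k}{3}\right) = - \frac{323}{3} + \frac{50 k}{3}$)
$\frac{1}{t{\left(X \right)}} = \frac{1}{- \frac{323}{3} + \frac{50}{3} \left(- \frac{107}{8}\right)} = \frac{1}{- \frac{323}{3} - \frac{2675}{12}} = \frac{1}{- \frac{3967}{12}} = - \frac{12}{3967}$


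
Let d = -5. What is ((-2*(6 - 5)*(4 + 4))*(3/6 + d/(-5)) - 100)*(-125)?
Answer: 15500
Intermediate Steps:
((-2*(6 - 5)*(4 + 4))*(3/6 + d/(-5)) - 100)*(-125) = ((-2*(6 - 5)*(4 + 4))*(3/6 - 5/(-5)) - 100)*(-125) = ((-2*8)*(3*(⅙) - 5*(-⅕)) - 100)*(-125) = ((-2*8)*(½ + 1) - 100)*(-125) = (-16*3/2 - 100)*(-125) = (-24 - 100)*(-125) = -124*(-125) = 15500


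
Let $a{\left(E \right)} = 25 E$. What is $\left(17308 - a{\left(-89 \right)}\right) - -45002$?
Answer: $64535$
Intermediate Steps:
$\left(17308 - a{\left(-89 \right)}\right) - -45002 = \left(17308 - 25 \left(-89\right)\right) - -45002 = \left(17308 - -2225\right) + 45002 = \left(17308 + 2225\right) + 45002 = 19533 + 45002 = 64535$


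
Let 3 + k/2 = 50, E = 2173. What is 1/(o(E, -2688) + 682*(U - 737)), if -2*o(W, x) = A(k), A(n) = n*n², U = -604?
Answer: -1/1329854 ≈ -7.5196e-7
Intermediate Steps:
k = 94 (k = -6 + 2*50 = -6 + 100 = 94)
A(n) = n³
o(W, x) = -415292 (o(W, x) = -½*94³ = -½*830584 = -415292)
1/(o(E, -2688) + 682*(U - 737)) = 1/(-415292 + 682*(-604 - 737)) = 1/(-415292 + 682*(-1341)) = 1/(-415292 - 914562) = 1/(-1329854) = -1/1329854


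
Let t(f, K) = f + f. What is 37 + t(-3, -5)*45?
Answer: -233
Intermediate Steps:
t(f, K) = 2*f
37 + t(-3, -5)*45 = 37 + (2*(-3))*45 = 37 - 6*45 = 37 - 270 = -233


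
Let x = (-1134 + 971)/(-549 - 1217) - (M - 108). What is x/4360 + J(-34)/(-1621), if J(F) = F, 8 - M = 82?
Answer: 156612983/2496262192 ≈ 0.062739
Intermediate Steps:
M = -74 (M = 8 - 1*82 = 8 - 82 = -74)
x = 321575/1766 (x = (-1134 + 971)/(-549 - 1217) - (-74 - 108) = -163/(-1766) - 1*(-182) = -163*(-1/1766) + 182 = 163/1766 + 182 = 321575/1766 ≈ 182.09)
x/4360 + J(-34)/(-1621) = (321575/1766)/4360 - 34/(-1621) = (321575/1766)*(1/4360) - 34*(-1/1621) = 64315/1539952 + 34/1621 = 156612983/2496262192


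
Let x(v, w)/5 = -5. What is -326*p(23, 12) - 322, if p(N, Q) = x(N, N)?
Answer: 7828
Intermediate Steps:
x(v, w) = -25 (x(v, w) = 5*(-5) = -25)
p(N, Q) = -25
-326*p(23, 12) - 322 = -326*(-25) - 322 = 8150 - 322 = 7828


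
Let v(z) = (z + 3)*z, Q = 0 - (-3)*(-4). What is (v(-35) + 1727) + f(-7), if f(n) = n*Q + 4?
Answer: 2935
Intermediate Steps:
Q = -12 (Q = 0 - 1*12 = 0 - 12 = -12)
f(n) = 4 - 12*n (f(n) = n*(-12) + 4 = -12*n + 4 = 4 - 12*n)
v(z) = z*(3 + z) (v(z) = (3 + z)*z = z*(3 + z))
(v(-35) + 1727) + f(-7) = (-35*(3 - 35) + 1727) + (4 - 12*(-7)) = (-35*(-32) + 1727) + (4 + 84) = (1120 + 1727) + 88 = 2847 + 88 = 2935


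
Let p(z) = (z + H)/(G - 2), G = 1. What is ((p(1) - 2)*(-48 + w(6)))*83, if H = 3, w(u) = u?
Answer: 20916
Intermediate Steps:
p(z) = -3 - z (p(z) = (z + 3)/(1 - 2) = (3 + z)/(-1) = (3 + z)*(-1) = -3 - z)
((p(1) - 2)*(-48 + w(6)))*83 = (((-3 - 1*1) - 2)*(-48 + 6))*83 = (((-3 - 1) - 2)*(-42))*83 = ((-4 - 2)*(-42))*83 = -6*(-42)*83 = 252*83 = 20916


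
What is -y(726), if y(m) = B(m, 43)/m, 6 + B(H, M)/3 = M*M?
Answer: -1843/242 ≈ -7.6157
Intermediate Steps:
B(H, M) = -18 + 3*M² (B(H, M) = -18 + 3*(M*M) = -18 + 3*M²)
y(m) = 5529/m (y(m) = (-18 + 3*43²)/m = (-18 + 3*1849)/m = (-18 + 5547)/m = 5529/m)
-y(726) = -5529/726 = -1*1843/242 = -1843/242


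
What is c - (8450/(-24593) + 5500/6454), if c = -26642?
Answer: -2114392402862/79361611 ≈ -26643.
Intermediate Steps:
c - (8450/(-24593) + 5500/6454) = -26642 - (8450/(-24593) + 5500/6454) = -26642 - (8450*(-1/24593) + 5500*(1/6454)) = -26642 - (-8450/24593 + 2750/3227) = -26642 - 1*40362600/79361611 = -26642 - 40362600/79361611 = -2114392402862/79361611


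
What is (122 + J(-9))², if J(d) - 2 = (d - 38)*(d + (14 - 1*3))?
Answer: 900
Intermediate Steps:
J(d) = 2 + (-38 + d)*(11 + d) (J(d) = 2 + (d - 38)*(d + (14 - 1*3)) = 2 + (-38 + d)*(d + (14 - 3)) = 2 + (-38 + d)*(d + 11) = 2 + (-38 + d)*(11 + d))
(122 + J(-9))² = (122 + (-416 + (-9)² - 27*(-9)))² = (122 + (-416 + 81 + 243))² = (122 - 92)² = 30² = 900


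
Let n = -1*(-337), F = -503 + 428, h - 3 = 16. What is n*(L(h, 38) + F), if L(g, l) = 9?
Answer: -22242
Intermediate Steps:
h = 19 (h = 3 + 16 = 19)
F = -75
n = 337
n*(L(h, 38) + F) = 337*(9 - 75) = 337*(-66) = -22242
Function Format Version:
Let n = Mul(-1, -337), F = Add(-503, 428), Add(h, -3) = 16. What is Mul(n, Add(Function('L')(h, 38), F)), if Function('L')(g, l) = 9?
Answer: -22242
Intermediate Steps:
h = 19 (h = Add(3, 16) = 19)
F = -75
n = 337
Mul(n, Add(Function('L')(h, 38), F)) = Mul(337, Add(9, -75)) = Mul(337, -66) = -22242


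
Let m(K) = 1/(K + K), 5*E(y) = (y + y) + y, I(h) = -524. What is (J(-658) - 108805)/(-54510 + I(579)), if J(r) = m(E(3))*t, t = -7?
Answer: 1958525/990612 ≈ 1.9771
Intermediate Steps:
E(y) = 3*y/5 (E(y) = ((y + y) + y)/5 = (2*y + y)/5 = (3*y)/5 = 3*y/5)
m(K) = 1/(2*K)
J(r) = -35/18 (J(r) = (1/(2*(((⅗)*3))))*(-7) = (1/(2*(9/5)))*(-7) = ((½)*(5/9))*(-7) = (5/18)*(-7) = -35/18)
(J(-658) - 108805)/(-54510 + I(579)) = (-35/18 - 108805)/(-54510 - 524) = -1958525/18/(-55034) = -1958525/18*(-1/55034) = 1958525/990612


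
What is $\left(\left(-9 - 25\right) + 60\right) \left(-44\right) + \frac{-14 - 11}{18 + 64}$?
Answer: $- \frac{93833}{82} \approx -1144.3$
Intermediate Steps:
$\left(\left(-9 - 25\right) + 60\right) \left(-44\right) + \frac{-14 - 11}{18 + 64} = \left(\left(-9 - 25\right) + 60\right) \left(-44\right) - \frac{25}{82} = \left(-34 + 60\right) \left(-44\right) - \frac{25}{82} = 26 \left(-44\right) - \frac{25}{82} = -1144 - \frac{25}{82} = - \frac{93833}{82}$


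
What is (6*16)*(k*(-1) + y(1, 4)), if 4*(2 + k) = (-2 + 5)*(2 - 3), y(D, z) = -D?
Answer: 168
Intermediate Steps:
k = -11/4 (k = -2 + ((-2 + 5)*(2 - 3))/4 = -2 + (3*(-1))/4 = -2 + (1/4)*(-3) = -2 - 3/4 = -11/4 ≈ -2.7500)
(6*16)*(k*(-1) + y(1, 4)) = (6*16)*(-11/4*(-1) - 1*1) = 96*(11/4 - 1) = 96*(7/4) = 168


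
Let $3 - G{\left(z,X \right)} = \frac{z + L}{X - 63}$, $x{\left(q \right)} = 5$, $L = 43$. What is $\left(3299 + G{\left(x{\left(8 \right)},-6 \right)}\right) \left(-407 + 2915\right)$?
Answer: $\frac{190512696}{23} \approx 8.2832 \cdot 10^{6}$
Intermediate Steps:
$G{\left(z,X \right)} = 3 - \frac{43 + z}{-63 + X}$ ($G{\left(z,X \right)} = 3 - \frac{z + 43}{X - 63} = 3 - \frac{43 + z}{-63 + X}$)
$\left(3299 + G{\left(x{\left(8 \right)},-6 \right)}\right) \left(-407 + 2915\right) = \left(3299 + \frac{-232 - 5 + 3 \left(-6\right)}{-63 - 6}\right) \left(-407 + 2915\right) = \left(3299 + \frac{-232 - 5 - 18}{-69}\right) 2508 = \left(3299 - - \frac{85}{23}\right) 2508 = \left(3299 + \frac{85}{23}\right) 2508 = \frac{75962}{23} \cdot 2508 = \frac{190512696}{23}$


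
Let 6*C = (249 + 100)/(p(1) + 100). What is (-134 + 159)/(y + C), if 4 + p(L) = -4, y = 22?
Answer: 13800/12493 ≈ 1.1046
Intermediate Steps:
p(L) = -8 (p(L) = -4 - 4 = -8)
C = 349/552 (C = ((249 + 100)/(-8 + 100))/6 = (349/92)/6 = (349*(1/92))/6 = (⅙)*(349/92) = 349/552 ≈ 0.63225)
(-134 + 159)/(y + C) = (-134 + 159)/(22 + 349/552) = 25/(12493/552) = 25*(552/12493) = 13800/12493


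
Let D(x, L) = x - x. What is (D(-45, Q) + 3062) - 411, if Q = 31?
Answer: 2651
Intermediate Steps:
D(x, L) = 0
(D(-45, Q) + 3062) - 411 = (0 + 3062) - 411 = 3062 - 411 = 2651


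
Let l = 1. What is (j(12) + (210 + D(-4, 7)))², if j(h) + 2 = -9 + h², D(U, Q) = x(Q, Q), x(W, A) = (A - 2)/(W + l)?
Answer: 7557001/64 ≈ 1.1808e+5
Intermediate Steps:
x(W, A) = (-2 + A)/(1 + W) (x(W, A) = (A - 2)/(W + 1) = (-2 + A)/(1 + W))
D(U, Q) = (-2 + Q)/(1 + Q)
j(h) = -11 + h² (j(h) = -2 + (-9 + h²) = -11 + h²)
(j(12) + (210 + D(-4, 7)))² = ((-11 + 12²) + (210 + (-2 + 7)/(1 + 7)))² = ((-11 + 144) + (210 + 5/8))² = (133 + (210 + (⅛)*5))² = (133 + (210 + 5/8))² = (133 + 1685/8)² = (2749/8)² = 7557001/64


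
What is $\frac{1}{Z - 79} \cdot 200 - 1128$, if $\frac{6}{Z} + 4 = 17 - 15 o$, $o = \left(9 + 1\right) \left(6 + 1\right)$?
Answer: $- \frac{92623312}{81929} \approx -1130.5$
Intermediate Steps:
$o = 70$ ($o = 10 \cdot 7 = 70$)
$Z = - \frac{6}{1037}$ ($Z = \frac{6}{-4 + \left(17 - 1050\right)} = \frac{6}{-4 - 1033} = \frac{6}{-1037} = 6 \left(- \frac{1}{1037}\right) = - \frac{6}{1037} \approx -0.0057859$)
$\frac{1}{Z - 79} \cdot 200 - 1128 = \frac{1}{- \frac{6}{1037} - 79} \cdot 200 - 1128 = \frac{1}{- \frac{81929}{1037}} \cdot 200 - 1128 = \left(- \frac{1037}{81929}\right) 200 - 1128 = - \frac{207400}{81929} - 1128 = - \frac{92623312}{81929}$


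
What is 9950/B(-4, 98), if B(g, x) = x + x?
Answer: 4975/98 ≈ 50.765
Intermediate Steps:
B(g, x) = 2*x
9950/B(-4, 98) = 9950/((2*98)) = 9950/196 = 9950*(1/196) = 4975/98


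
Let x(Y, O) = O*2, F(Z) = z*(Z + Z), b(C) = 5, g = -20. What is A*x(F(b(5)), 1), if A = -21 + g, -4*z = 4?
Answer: -82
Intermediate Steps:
z = -1 (z = -¼*4 = -1)
A = -41 (A = -21 - 20 = -41)
F(Z) = -2*Z (F(Z) = -(Z + Z) = -2*Z)
x(Y, O) = 2*O
A*x(F(b(5)), 1) = -82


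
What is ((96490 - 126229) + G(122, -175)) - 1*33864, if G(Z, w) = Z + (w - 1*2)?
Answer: -63658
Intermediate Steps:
G(Z, w) = -2 + Z + w (G(Z, w) = Z + (w - 2) = Z + (-2 + w) = -2 + Z + w)
((96490 - 126229) + G(122, -175)) - 1*33864 = ((96490 - 126229) + (-2 + 122 - 175)) - 1*33864 = (-29739 - 55) - 33864 = -29794 - 33864 = -63658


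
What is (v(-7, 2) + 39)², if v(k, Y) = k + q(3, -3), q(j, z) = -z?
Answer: 1225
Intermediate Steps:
v(k, Y) = 3 + k (v(k, Y) = k - 1*(-3) = k + 3 = 3 + k)
(v(-7, 2) + 39)² = ((3 - 7) + 39)² = (-4 + 39)² = 35² = 1225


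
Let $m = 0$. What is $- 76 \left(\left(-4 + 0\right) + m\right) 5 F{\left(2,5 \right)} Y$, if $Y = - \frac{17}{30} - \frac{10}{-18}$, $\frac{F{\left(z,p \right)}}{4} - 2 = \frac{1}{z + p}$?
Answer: $- \frac{3040}{21} \approx -144.76$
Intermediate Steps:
$F{\left(z,p \right)} = 8 + \frac{4}{p + z}$ ($F{\left(z,p \right)} = 8 + \frac{4}{z + p} = 8 + \frac{4}{p + z}$)
$Y = - \frac{1}{90}$ ($Y = \left(-17\right) \frac{1}{30} - - \frac{5}{9} = - \frac{17}{30} + \frac{5}{9} = - \frac{1}{90} \approx -0.011111$)
$- 76 \left(\left(-4 + 0\right) + m\right) 5 F{\left(2,5 \right)} Y = - 76 \left(\left(-4 + 0\right) + 0\right) 5 \frac{4 \left(1 + 2 \cdot 5 + 2 \cdot 2\right)}{5 + 2} \left(- \frac{1}{90}\right) = - 76 \left(-4 + 0\right) 5 \frac{4 \left(1 + 10 + 4\right)}{7} \left(- \frac{1}{90}\right) = - 76 \left(-4\right) 5 \cdot 4 \cdot \frac{1}{7} \cdot 15 \left(- \frac{1}{90}\right) = - 76 \left(\left(-20\right) \frac{60}{7}\right) \left(- \frac{1}{90}\right) = \left(-76\right) \left(- \frac{1200}{7}\right) \left(- \frac{1}{90}\right) = \frac{91200}{7} \left(- \frac{1}{90}\right) = - \frac{3040}{21}$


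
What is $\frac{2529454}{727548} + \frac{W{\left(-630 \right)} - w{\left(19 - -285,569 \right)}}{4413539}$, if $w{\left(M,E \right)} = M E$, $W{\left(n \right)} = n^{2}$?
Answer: $\frac{5663379668029}{1605530736186} \approx 3.5274$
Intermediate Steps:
$w{\left(M,E \right)} = E M$
$\frac{2529454}{727548} + \frac{W{\left(-630 \right)} - w{\left(19 - -285,569 \right)}}{4413539} = \frac{2529454}{727548} + \frac{\left(-630\right)^{2} - 569 \left(19 - -285\right)}{4413539} = 2529454 \cdot \frac{1}{727548} + \left(396900 - 569 \left(19 + 285\right)\right) \frac{1}{4413539} = \frac{1264727}{363774} + \left(396900 - 569 \cdot 304\right) \frac{1}{4413539} = \frac{1264727}{363774} + \left(396900 - 172976\right) \frac{1}{4413539} = \frac{1264727}{363774} + 223924 \cdot \frac{1}{4413539} = \frac{1264727}{363774} + \frac{223924}{4413539} = \frac{5663379668029}{1605530736186}$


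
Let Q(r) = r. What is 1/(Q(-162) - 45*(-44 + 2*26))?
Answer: -1/522 ≈ -0.0019157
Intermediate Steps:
1/(Q(-162) - 45*(-44 + 2*26)) = 1/(-162 - 45*(-44 + 2*26)) = 1/(-162 - 45*(-44 + 52)) = 1/(-162 - 45*8) = 1/(-162 - 360) = 1/(-522) = -1/522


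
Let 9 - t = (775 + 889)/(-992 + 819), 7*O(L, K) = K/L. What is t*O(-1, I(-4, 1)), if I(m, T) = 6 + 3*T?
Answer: -28989/1211 ≈ -23.938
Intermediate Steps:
O(L, K) = K/(7*L) (O(L, K) = (K/L)/7 = K/(7*L))
t = 3221/173 (t = 9 - (775 + 889)/(-992 + 819) = 9 - 1664/(-173) = 9 - 1664*(-1)/173 = 9 - 1*(-1664/173) = 9 + 1664/173 = 3221/173 ≈ 18.618)
t*O(-1, I(-4, 1)) = 3221*((⅐)*(6 + 3*1)/(-1))/173 = 3221*((⅐)*(6 + 3)*(-1))/173 = 3221*((⅐)*9*(-1))/173 = (3221/173)*(-9/7) = -28989/1211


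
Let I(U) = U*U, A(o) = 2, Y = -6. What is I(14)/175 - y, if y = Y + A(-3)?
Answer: 128/25 ≈ 5.1200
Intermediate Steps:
I(U) = U**2
y = -4 (y = -6 + 2 = -4)
I(14)/175 - y = 14**2/175 - 1*(-4) = 196*(1/175) + 4 = 28/25 + 4 = 128/25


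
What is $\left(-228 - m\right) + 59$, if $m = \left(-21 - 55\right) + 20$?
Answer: $-113$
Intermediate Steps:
$m = -56$ ($m = \left(-21 - 55\right) + 20 = -76 + 20 = -56$)
$\left(-228 - m\right) + 59 = \left(-228 - -56\right) + 59 = \left(-228 + 56\right) + 59 = -172 + 59 = -113$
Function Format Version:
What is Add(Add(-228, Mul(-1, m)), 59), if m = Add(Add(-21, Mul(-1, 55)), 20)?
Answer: -113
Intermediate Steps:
m = -56 (m = Add(Add(-21, -55), 20) = Add(-76, 20) = -56)
Add(Add(-228, Mul(-1, m)), 59) = Add(Add(-228, Mul(-1, -56)), 59) = Add(Add(-228, 56), 59) = Add(-172, 59) = -113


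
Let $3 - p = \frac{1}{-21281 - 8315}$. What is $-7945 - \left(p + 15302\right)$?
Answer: $- \frac{688107001}{29596} \approx -23250.0$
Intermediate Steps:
$p = \frac{88789}{29596}$ ($p = 3 - \frac{1}{-21281 - 8315} = 3 - \frac{1}{-29596} = 3 - - \frac{1}{29596} = 3 + \frac{1}{29596} = \frac{88789}{29596} \approx 3.0$)
$-7945 - \left(p + 15302\right) = -7945 - \left(\frac{88789}{29596} + 15302\right) = -7945 - \frac{452966781}{29596} = - \frac{688107001}{29596}$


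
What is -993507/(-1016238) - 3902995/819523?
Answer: -1050723331883/277610138158 ≈ -3.7849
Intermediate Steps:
-993507/(-1016238) - 3902995/819523 = -993507*(-1/1016238) - 3902995*1/819523 = 331169/338746 - 3902995/819523 = -1050723331883/277610138158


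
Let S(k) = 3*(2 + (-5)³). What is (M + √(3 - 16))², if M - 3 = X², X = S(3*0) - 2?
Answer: (137644 + I*√13)² ≈ 1.8946e+10 + 9.9e+5*I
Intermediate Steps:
S(k) = -369 (S(k) = 3*(2 - 125) = 3*(-123) = -369)
X = -371 (X = -369 - 2 = -371)
M = 137644 (M = 3 + (-371)² = 3 + 137641 = 137644)
(M + √(3 - 16))² = (137644 + √(3 - 16))² = (137644 + √(-13))² = (137644 + I*√13)²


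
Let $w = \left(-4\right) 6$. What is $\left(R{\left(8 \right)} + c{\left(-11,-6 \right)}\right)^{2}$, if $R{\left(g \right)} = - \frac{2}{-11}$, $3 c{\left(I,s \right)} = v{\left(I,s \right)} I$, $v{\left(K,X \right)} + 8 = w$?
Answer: $\frac{15038884}{1089} \approx 13810.0$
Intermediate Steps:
$w = -24$
$v{\left(K,X \right)} = -32$ ($v{\left(K,X \right)} = -8 - 24 = -32$)
$c{\left(I,s \right)} = - \frac{32 I}{3}$ ($c{\left(I,s \right)} = \frac{\left(-32\right) I}{3} = - \frac{32 I}{3}$)
$R{\left(g \right)} = \frac{2}{11}$ ($R{\left(g \right)} = \left(-2\right) \left(- \frac{1}{11}\right) = \frac{2}{11}$)
$\left(R{\left(8 \right)} + c{\left(-11,-6 \right)}\right)^{2} = \left(\frac{2}{11} - - \frac{352}{3}\right)^{2} = \left(\frac{2}{11} + \frac{352}{3}\right)^{2} = \left(\frac{3878}{33}\right)^{2} = \frac{15038884}{1089}$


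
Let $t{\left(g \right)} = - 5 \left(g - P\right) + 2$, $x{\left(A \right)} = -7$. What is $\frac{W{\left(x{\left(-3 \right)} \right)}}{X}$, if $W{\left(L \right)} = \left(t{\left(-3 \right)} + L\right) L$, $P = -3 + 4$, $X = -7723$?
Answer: $\frac{105}{7723} \approx 0.013596$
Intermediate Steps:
$P = 1$
$t{\left(g \right)} = 7 - 5 g$ ($t{\left(g \right)} = - 5 \left(g - 1\right) + 2 = - 5 \left(-1 + g\right) + 2 = \left(5 - 5 g\right) + 2 = 7 - 5 g$)
$W{\left(L \right)} = L \left(22 + L\right)$ ($W{\left(L \right)} = \left(\left(7 - -15\right) + L\right) L = \left(\left(7 + 15\right) + L\right) L = \left(22 + L\right) L = L \left(22 + L\right)$)
$\frac{W{\left(x{\left(-3 \right)} \right)}}{X} = \frac{\left(-7\right) \left(22 - 7\right)}{-7723} = \left(-7\right) 15 \left(- \frac{1}{7723}\right) = \left(-105\right) \left(- \frac{1}{7723}\right) = \frac{105}{7723}$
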